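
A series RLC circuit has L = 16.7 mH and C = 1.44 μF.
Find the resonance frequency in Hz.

Step 1 — Resonance condition Im(Z)=0 gives ω₀ = 1/√(LC).
Step 2 — ω₀ = 1/√(0.0167·1.44e-06) = 6449 rad/s.
Step 3 — f₀ = ω₀/(2π) = 1026 Hz.

f₀ = 1026 Hz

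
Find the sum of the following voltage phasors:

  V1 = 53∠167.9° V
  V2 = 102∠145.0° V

Step 1 — Convert each phasor to rectangular form:
  V1 = 53·(cos(167.9°) + j·sin(167.9°)) = -51.82 + j11.11 V
  V2 = 102·(cos(145.0°) + j·sin(145.0°)) = -83.55 + j58.5 V
Step 2 — Sum components: V_total = -135.4 + j69.61 V.
Step 3 — Convert to polar: |V_total| = 152.2 V, ∠V_total = 152.8°.

V_total = 152.2∠152.8° V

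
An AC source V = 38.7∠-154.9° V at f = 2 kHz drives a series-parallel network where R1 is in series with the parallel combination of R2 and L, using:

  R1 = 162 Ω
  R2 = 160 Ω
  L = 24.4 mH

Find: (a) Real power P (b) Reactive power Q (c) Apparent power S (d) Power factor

Step 1 — Angular frequency: ω = 2π·f = 2π·2000 = 1.257e+04 rad/s.
Step 2 — Component impedances:
  R1: Z = R = 162 Ω
  R2: Z = R = 160 Ω
  L: Z = jωL = j·1.257e+04·0.0244 = 0 + j306.6 Ω
Step 3 — Parallel branch: R2 || L = 1/(1/R2 + 1/L) = 125.8 + j65.62 Ω.
Step 4 — Series with R1: Z_total = R1 + (R2 || L) = 287.8 + j65.62 Ω = 295.1∠12.8° Ω.
Step 5 — Source phasor: V = 38.7∠-154.9° V = -35.05 - j16.42 V.
Step 6 — Current: I = V / Z = -0.1281 - j0.02783 A = 0.1311∠-167.7° A.
Step 7 — Complex power: S = V·I* = 4.947 + j1.128 VA.
Step 8 — Real power: P = Re(S) = 4.947 W.
Step 9 — Reactive power: Q = Im(S) = 1.128 VAR.
Step 10 — Apparent power: |S| = 5.074 VA.
Step 11 — Power factor: PF = P/|S| = 0.975 (lagging).

(a) P = 4.947 W  (b) Q = 1.128 VAR  (c) S = 5.074 VA  (d) PF = 0.975 (lagging)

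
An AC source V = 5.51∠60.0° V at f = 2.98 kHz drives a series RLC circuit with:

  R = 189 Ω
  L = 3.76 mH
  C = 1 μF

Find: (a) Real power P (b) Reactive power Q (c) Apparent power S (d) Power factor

Step 1 — Angular frequency: ω = 2π·f = 2π·2980 = 1.872e+04 rad/s.
Step 2 — Component impedances:
  R: Z = R = 189 Ω
  L: Z = jωL = j·1.872e+04·0.00376 = 0 + j70.4 Ω
  C: Z = 1/(jωC) = -j/(ω·C) = 0 - j53.41 Ω
Step 3 — Series combination: Z_total = R + L + C = 189 + j16.99 Ω = 189.8∠5.1° Ω.
Step 4 — Source phasor: V = 5.51∠60.0° V = 2.755 + j4.772 V.
Step 5 — Current: I = V / Z = 0.01671 + j0.02374 A = 0.02904∠54.9° A.
Step 6 — Complex power: S = V·I* = 0.1593 + j0.01433 VA.
Step 7 — Real power: P = Re(S) = 0.1593 W.
Step 8 — Reactive power: Q = Im(S) = 0.01433 VAR.
Step 9 — Apparent power: |S| = 0.16 VA.
Step 10 — Power factor: PF = P/|S| = 0.996 (lagging).

(a) P = 0.1593 W  (b) Q = 0.01433 VAR  (c) S = 0.16 VA  (d) PF = 0.996 (lagging)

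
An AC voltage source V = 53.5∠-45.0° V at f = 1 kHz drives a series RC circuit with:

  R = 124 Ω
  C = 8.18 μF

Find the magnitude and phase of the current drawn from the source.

Step 1 — Angular frequency: ω = 2π·f = 2π·1000 = 6283 rad/s.
Step 2 — Component impedances:
  R: Z = R = 124 Ω
  C: Z = 1/(jωC) = -j/(ω·C) = 0 - j19.46 Ω
Step 3 — Series combination: Z_total = R + C = 124 - j19.46 Ω = 125.5∠-8.9° Ω.
Step 4 — Source phasor: V = 53.5∠-45.0° V = 37.83 - j37.83 V.
Step 5 — Ohm's law: I = V / Z_total = (37.83 - j37.83) / (124 - j19.46) = 0.3445 - j0.251 A.
Step 6 — Convert to polar: |I| = 0.4262 A, ∠I = -36.1°.

I = 0.4262∠-36.1° A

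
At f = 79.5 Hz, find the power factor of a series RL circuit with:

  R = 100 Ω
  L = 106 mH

Step 1 — Angular frequency: ω = 2π·f = 2π·79.5 = 499.5 rad/s.
Step 2 — Component impedances:
  R: Z = R = 100 Ω
  L: Z = jωL = j·499.5·0.106 = 0 + j52.95 Ω
Step 3 — Series combination: Z_total = R + L = 100 + j52.95 Ω = 113.2∠27.9° Ω.
Step 4 — Power factor: PF = cos(φ) = Re(Z)/|Z| = 100/113.15 = 0.8838.
Step 5 — Type: Im(Z) = 52.95 ⇒ lagging (phase φ = 27.9°).

PF = 0.8838 (lagging, φ = 27.9°)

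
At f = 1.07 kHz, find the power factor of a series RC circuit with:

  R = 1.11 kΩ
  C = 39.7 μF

Step 1 — Angular frequency: ω = 2π·f = 2π·1070 = 6723 rad/s.
Step 2 — Component impedances:
  R: Z = R = 1110 Ω
  C: Z = 1/(jωC) = -j/(ω·C) = 0 - j3.747 Ω
Step 3 — Series combination: Z_total = R + C = 1110 - j3.747 Ω = 1110∠-0.2° Ω.
Step 4 — Power factor: PF = cos(φ) = Re(Z)/|Z| = 1110/1110 = 1.
Step 5 — Type: Im(Z) = -3.747 ⇒ leading (phase φ = -0.2°).

PF = 1 (leading, φ = -0.2°)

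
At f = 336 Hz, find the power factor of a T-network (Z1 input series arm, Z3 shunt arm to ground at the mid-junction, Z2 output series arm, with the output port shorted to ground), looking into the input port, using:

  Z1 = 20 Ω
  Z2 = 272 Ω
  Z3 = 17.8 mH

Step 1 — Angular frequency: ω = 2π·f = 2π·336 = 2111 rad/s.
Step 2 — Component impedances:
  Z1: Z = R = 20 Ω
  Z2: Z = R = 272 Ω
  Z3: Z = jωL = j·2111·0.0178 = 0 + j37.58 Ω
Step 3 — With the output port shorted to ground, the output series arm Z2 runs from the junction to ground; the shunt arm Z3 also runs from the junction to ground. They appear in parallel: Z3 || Z2 = 5.094 + j36.87 Ω.
Step 4 — Series with input arm Z1: Z_in = Z1 + (Z3 || Z2) = 25.09 + j36.87 Ω = 44.6∠55.8° Ω.
Step 5 — Power factor: PF = cos(φ) = Re(Z)/|Z| = 25.09/44.6 = 0.5626.
Step 6 — Type: Im(Z) = 36.87 ⇒ lagging (phase φ = 55.8°).

PF = 0.5626 (lagging, φ = 55.8°)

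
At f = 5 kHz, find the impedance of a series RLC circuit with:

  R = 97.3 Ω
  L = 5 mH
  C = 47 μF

Step 1 — Angular frequency: ω = 2π·f = 2π·5000 = 3.142e+04 rad/s.
Step 2 — Component impedances:
  R: Z = R = 97.3 Ω
  L: Z = jωL = j·3.142e+04·0.005 = 0 + j157.1 Ω
  C: Z = 1/(jωC) = -j/(ω·C) = 0 - j0.6773 Ω
Step 3 — Series combination: Z_total = R + L + C = 97.3 + j156.4 Ω = 184.2∠58.1° Ω.

Z = 97.3 + j156.4 Ω = 184.2∠58.1° Ω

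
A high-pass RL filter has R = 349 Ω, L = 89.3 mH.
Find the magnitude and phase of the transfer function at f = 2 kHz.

Step 1 — Angular frequency: ω = 2π·2000 = 1.257e+04 rad/s.
Step 2 — Transfer function: H(jω) = jωL/(R + jωL).
Step 3 — Numerator jωL = j·1122; denominator R + jωL = 349 + j1122.
Step 4 — H = 0.9118 + j0.2836.
Step 5 — Magnitude: |H| = 0.9549 (-0.4 dB); phase: φ = 17.3°.

|H| = 0.9549 (-0.4 dB), φ = 17.3°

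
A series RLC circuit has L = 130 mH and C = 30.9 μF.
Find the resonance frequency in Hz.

Step 1 — Resonance condition Im(Z)=0 gives ω₀ = 1/√(LC).
Step 2 — ω₀ = 1/√(0.13·3.09e-05) = 498.9 rad/s.
Step 3 — f₀ = ω₀/(2π) = 79.41 Hz.

f₀ = 79.41 Hz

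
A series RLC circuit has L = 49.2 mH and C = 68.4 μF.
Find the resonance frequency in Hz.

Step 1 — Resonance condition Im(Z)=0 gives ω₀ = 1/√(LC).
Step 2 — ω₀ = 1/√(0.0492·6.84e-05) = 545.1 rad/s.
Step 3 — f₀ = ω₀/(2π) = 86.76 Hz.

f₀ = 86.76 Hz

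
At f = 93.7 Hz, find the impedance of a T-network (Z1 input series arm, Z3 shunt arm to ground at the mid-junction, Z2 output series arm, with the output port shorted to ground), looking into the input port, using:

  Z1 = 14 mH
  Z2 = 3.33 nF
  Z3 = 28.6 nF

Step 1 — Angular frequency: ω = 2π·f = 2π·93.7 = 588.7 rad/s.
Step 2 — Component impedances:
  Z1: Z = jωL = j·588.7·0.014 = 0 + j8.242 Ω
  Z2: Z = 1/(jωC) = -j/(ω·C) = 0 - j5.101e+05 Ω
  Z3: Z = 1/(jωC) = -j/(ω·C) = 0 - j5.939e+04 Ω
Step 3 — With the output port shorted to ground, the output series arm Z2 runs from the junction to ground; the shunt arm Z3 also runs from the junction to ground. They appear in parallel: Z3 || Z2 = 0 - j5.32e+04 Ω.
Step 4 — Series with input arm Z1: Z_in = Z1 + (Z3 || Z2) = 0 - j5.319e+04 Ω = 5.319e+04∠-90.0° Ω.

Z = 0 - j5.319e+04 Ω = 5.319e+04∠-90.0° Ω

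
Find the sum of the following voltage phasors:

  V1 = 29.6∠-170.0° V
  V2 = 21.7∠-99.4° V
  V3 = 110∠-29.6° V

Step 1 — Convert each phasor to rectangular form:
  V1 = 29.6·(cos(-170.0°) + j·sin(-170.0°)) = -29.15 - j5.14 V
  V2 = 21.7·(cos(-99.4°) + j·sin(-99.4°)) = -3.544 - j21.41 V
  V3 = 110·(cos(-29.6°) + j·sin(-29.6°)) = 95.64 - j54.33 V
Step 2 — Sum components: V_total = 62.95 - j80.88 V.
Step 3 — Convert to polar: |V_total| = 102.5 V, ∠V_total = -52.1°.

V_total = 102.5∠-52.1° V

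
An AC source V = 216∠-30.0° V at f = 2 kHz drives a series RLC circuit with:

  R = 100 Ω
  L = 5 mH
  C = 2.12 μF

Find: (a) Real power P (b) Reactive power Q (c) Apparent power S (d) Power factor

Step 1 — Angular frequency: ω = 2π·f = 2π·2000 = 1.257e+04 rad/s.
Step 2 — Component impedances:
  R: Z = R = 100 Ω
  L: Z = jωL = j·1.257e+04·0.005 = 0 + j62.83 Ω
  C: Z = 1/(jωC) = -j/(ω·C) = 0 - j37.54 Ω
Step 3 — Series combination: Z_total = R + L + C = 100 + j25.3 Ω = 103.1∠14.2° Ω.
Step 4 — Source phasor: V = 216∠-30.0° V = 187.1 - j108 V.
Step 5 — Current: I = V / Z = 1.501 - j1.46 A = 2.094∠-44.2° A.
Step 6 — Complex power: S = V·I* = 438.5 + j110.9 VA.
Step 7 — Real power: P = Re(S) = 438.5 W.
Step 8 — Reactive power: Q = Im(S) = 110.9 VAR.
Step 9 — Apparent power: |S| = 452.3 VA.
Step 10 — Power factor: PF = P/|S| = 0.9695 (lagging).

(a) P = 438.5 W  (b) Q = 110.9 VAR  (c) S = 452.3 VA  (d) PF = 0.9695 (lagging)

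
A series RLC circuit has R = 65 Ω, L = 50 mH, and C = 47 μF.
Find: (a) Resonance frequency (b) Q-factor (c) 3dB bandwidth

Step 1 — Resonance: ω₀ = 1/√(LC) = 1/√(0.05·4.7e-05) = 652.3 rad/s.
Step 2 — f₀ = ω₀/(2π) = 103.8 Hz.
Step 3 — Series Q: Q = ω₀L/R = 652.3·0.05/65 = 0.5018.
Step 4 — Bandwidth: Δω = ω₀/Q = 1300 rad/s; BW = Δω/(2π) = 206.9 Hz.

(a) f₀ = 103.8 Hz  (b) Q = 0.5018  (c) BW = 206.9 Hz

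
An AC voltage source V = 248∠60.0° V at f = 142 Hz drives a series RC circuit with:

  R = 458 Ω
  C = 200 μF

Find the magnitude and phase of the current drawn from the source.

Step 1 — Angular frequency: ω = 2π·f = 2π·142 = 892.2 rad/s.
Step 2 — Component impedances:
  R: Z = R = 458 Ω
  C: Z = 1/(jωC) = -j/(ω·C) = 0 - j5.604 Ω
Step 3 — Series combination: Z_total = R + C = 458 - j5.604 Ω = 458∠-0.7° Ω.
Step 4 — Source phasor: V = 248∠60.0° V = 124 + j214.8 V.
Step 5 — Ohm's law: I = V / Z_total = (124 + j214.8) / (458 - j5.604) = 0.265 + j0.4722 A.
Step 6 — Convert to polar: |I| = 0.5414 A, ∠I = 60.7°.

I = 0.5414∠60.7° A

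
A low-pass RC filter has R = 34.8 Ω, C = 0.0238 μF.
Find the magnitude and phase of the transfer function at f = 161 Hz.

Step 1 — Angular frequency: ω = 2π·161 = 1012 rad/s.
Step 2 — Transfer function: H(jω) = 1/(1 + jωRC).
Step 3 — Denominator: 1 + jωRC = 1 + j·1012·34.8·2.38e-08 = 1 + j0.0008378.
Step 4 — H = 1 - j0.0008378.
Step 5 — Magnitude: |H| = 1 (-0.0 dB); phase: φ = -0.0°.

|H| = 1 (-0.0 dB), φ = -0.0°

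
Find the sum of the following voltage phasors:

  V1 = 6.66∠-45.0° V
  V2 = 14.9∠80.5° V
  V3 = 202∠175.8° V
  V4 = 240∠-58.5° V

Step 1 — Convert each phasor to rectangular form:
  V1 = 6.66·(cos(-45.0°) + j·sin(-45.0°)) = 4.709 - j4.709 V
  V2 = 14.9·(cos(80.5°) + j·sin(80.5°)) = 2.459 + j14.7 V
  V3 = 202·(cos(175.8°) + j·sin(175.8°)) = -201.5 + j14.79 V
  V4 = 240·(cos(-58.5°) + j·sin(-58.5°)) = 125.4 - j204.6 V
Step 2 — Sum components: V_total = -68.89 - j179.9 V.
Step 3 — Convert to polar: |V_total| = 192.6 V, ∠V_total = -111.0°.

V_total = 192.6∠-111.0° V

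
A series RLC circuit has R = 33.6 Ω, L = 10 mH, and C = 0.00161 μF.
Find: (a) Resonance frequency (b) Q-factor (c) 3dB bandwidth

Step 1 — Resonance condition Im(Z)=0 gives ω₀ = 1/√(LC).
Step 2 — ω₀ = 1/√(0.01·1.61e-09) = 2.492e+05 rad/s.
Step 3 — f₀ = ω₀/(2π) = 3.966e+04 Hz.
Step 4 — Series Q: Q = ω₀L/R = 2.492e+05·0.01/33.6 = 74.17.
Step 5 — 3dB bandwidth: Δω = ω₀/Q = 3360 rad/s; BW = Δω/(2π) = 534.8 Hz.

(a) f₀ = 3.966e+04 Hz  (b) Q = 74.17  (c) BW = 534.8 Hz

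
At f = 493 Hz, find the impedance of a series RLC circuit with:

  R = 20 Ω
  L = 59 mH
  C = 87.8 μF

Step 1 — Angular frequency: ω = 2π·f = 2π·493 = 3098 rad/s.
Step 2 — Component impedances:
  R: Z = R = 20 Ω
  L: Z = jωL = j·3098·0.059 = 0 + j182.8 Ω
  C: Z = 1/(jωC) = -j/(ω·C) = 0 - j3.677 Ω
Step 3 — Series combination: Z_total = R + L + C = 20 + j179.1 Ω = 180.2∠83.6° Ω.

Z = 20 + j179.1 Ω = 180.2∠83.6° Ω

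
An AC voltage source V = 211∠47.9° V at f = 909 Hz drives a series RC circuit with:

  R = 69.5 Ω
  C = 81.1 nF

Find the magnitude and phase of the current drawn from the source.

Step 1 — Angular frequency: ω = 2π·f = 2π·909 = 5711 rad/s.
Step 2 — Component impedances:
  R: Z = R = 69.5 Ω
  C: Z = 1/(jωC) = -j/(ω·C) = 0 - j2159 Ω
Step 3 — Series combination: Z_total = R + C = 69.5 - j2159 Ω = 2160∠-88.2° Ω.
Step 4 — Source phasor: V = 211∠47.9° V = 141.5 + j156.6 V.
Step 5 — Ohm's law: I = V / Z_total = (141.5 + j156.6) / (69.5 - j2159) = -0.07033 + j0.06779 A.
Step 6 — Convert to polar: |I| = 0.09768 A, ∠I = 136.1°.

I = 0.09768∠136.1° A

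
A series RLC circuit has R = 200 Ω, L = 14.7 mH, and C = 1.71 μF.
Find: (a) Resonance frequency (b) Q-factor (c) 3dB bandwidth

Step 1 — Resonance: ω₀ = 1/√(LC) = 1/√(0.0147·1.71e-06) = 6307 rad/s.
Step 2 — f₀ = ω₀/(2π) = 1004 Hz.
Step 3 — Series Q: Q = ω₀L/R = 6307·0.0147/200 = 0.4636.
Step 4 — Bandwidth: Δω = ω₀/Q = 1.361e+04 rad/s; BW = Δω/(2π) = 2165 Hz.

(a) f₀ = 1004 Hz  (b) Q = 0.4636  (c) BW = 2165 Hz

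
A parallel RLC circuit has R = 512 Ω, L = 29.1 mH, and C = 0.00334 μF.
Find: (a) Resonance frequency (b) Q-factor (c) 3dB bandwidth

Step 1 — Resonance: ω₀ = 1/√(LC) = 1/√(0.0291·3.34e-09) = 1.014e+05 rad/s.
Step 2 — f₀ = ω₀/(2π) = 1.614e+04 Hz.
Step 3 — Parallel Q: Q = R/(ω₀L) = 512/(1.014e+05·0.0291) = 0.1735.
Step 4 — Bandwidth: Δω = ω₀/Q = 5.848e+05 rad/s; BW = Δω/(2π) = 9.307e+04 Hz.

(a) f₀ = 1.614e+04 Hz  (b) Q = 0.1735  (c) BW = 9.307e+04 Hz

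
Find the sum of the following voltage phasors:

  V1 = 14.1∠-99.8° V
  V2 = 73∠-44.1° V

Step 1 — Convert each phasor to rectangular form:
  V1 = 14.1·(cos(-99.8°) + j·sin(-99.8°)) = -2.4 - j13.89 V
  V2 = 73·(cos(-44.1°) + j·sin(-44.1°)) = 52.42 - j50.8 V
Step 2 — Sum components: V_total = 50.02 - j64.7 V.
Step 3 — Convert to polar: |V_total| = 81.78 V, ∠V_total = -52.3°.

V_total = 81.78∠-52.3° V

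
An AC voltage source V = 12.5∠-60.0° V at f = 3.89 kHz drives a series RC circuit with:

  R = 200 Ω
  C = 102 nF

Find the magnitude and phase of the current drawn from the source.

Step 1 — Angular frequency: ω = 2π·f = 2π·3890 = 2.444e+04 rad/s.
Step 2 — Component impedances:
  R: Z = R = 200 Ω
  C: Z = 1/(jωC) = -j/(ω·C) = 0 - j401.1 Ω
Step 3 — Series combination: Z_total = R + C = 200 - j401.1 Ω = 448.2∠-63.5° Ω.
Step 4 — Source phasor: V = 12.5∠-60.0° V = 6.25 - j10.83 V.
Step 5 — Ohm's law: I = V / Z_total = (6.25 - j10.83) / (200 - j401.1) = 0.02784 + j0.001702 A.
Step 6 — Convert to polar: |I| = 0.02789 A, ∠I = 3.5°.

I = 0.02789∠3.5° A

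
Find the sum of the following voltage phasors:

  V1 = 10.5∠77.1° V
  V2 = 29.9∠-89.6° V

Step 1 — Convert each phasor to rectangular form:
  V1 = 10.5·(cos(77.1°) + j·sin(77.1°)) = 2.344 + j10.23 V
  V2 = 29.9·(cos(-89.6°) + j·sin(-89.6°)) = 0.2087 - j29.9 V
Step 2 — Sum components: V_total = 2.553 - j19.66 V.
Step 3 — Convert to polar: |V_total| = 19.83 V, ∠V_total = -82.6°.

V_total = 19.83∠-82.6° V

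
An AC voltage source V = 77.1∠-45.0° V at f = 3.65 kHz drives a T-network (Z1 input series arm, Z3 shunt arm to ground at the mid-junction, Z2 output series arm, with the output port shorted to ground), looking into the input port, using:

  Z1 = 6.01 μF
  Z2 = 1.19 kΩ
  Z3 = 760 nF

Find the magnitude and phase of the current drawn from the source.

Step 1 — Angular frequency: ω = 2π·f = 2π·3650 = 2.293e+04 rad/s.
Step 2 — Component impedances:
  Z1: Z = 1/(jωC) = -j/(ω·C) = 0 - j7.255 Ω
  Z2: Z = R = 1190 Ω
  Z3: Z = 1/(jωC) = -j/(ω·C) = 0 - j57.37 Ω
Step 3 — With the output port shorted to ground, the output series arm Z2 runs from the junction to ground; the shunt arm Z3 also runs from the junction to ground. They appear in parallel: Z3 || Z2 = 2.76 - j57.24 Ω.
Step 4 — Series with input arm Z1: Z_in = Z1 + (Z3 || Z2) = 2.76 - j64.5 Ω = 64.56∠-87.5° Ω.
Step 5 — Source phasor: V = 77.1∠-45.0° V = 54.52 - j54.52 V.
Step 6 — Ohm's law: I = V / Z_total = (54.52 - j54.52) / (2.76 - j64.5) = 0.8799 + j0.8076 A.
Step 7 — Convert to polar: |I| = 1.194 A, ∠I = 42.5°.

I = 1.194∠42.5° A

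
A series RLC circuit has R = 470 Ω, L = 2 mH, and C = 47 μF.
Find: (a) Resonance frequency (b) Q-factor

Step 1 — Resonance condition Im(Z)=0 gives ω₀ = 1/√(LC).
Step 2 — ω₀ = 1/√(0.002·4.7e-05) = 3262 rad/s.
Step 3 — f₀ = ω₀/(2π) = 519.1 Hz.
Step 4 — Series Q: Q = ω₀L/R = 3262·0.002/470 = 0.01388.

(a) f₀ = 519.1 Hz  (b) Q = 0.01388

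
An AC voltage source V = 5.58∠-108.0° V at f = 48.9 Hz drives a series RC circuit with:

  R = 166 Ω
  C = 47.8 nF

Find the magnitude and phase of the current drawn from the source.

Step 1 — Angular frequency: ω = 2π·f = 2π·48.9 = 307.2 rad/s.
Step 2 — Component impedances:
  R: Z = R = 166 Ω
  C: Z = 1/(jωC) = -j/(ω·C) = 0 - j6.809e+04 Ω
Step 3 — Series combination: Z_total = R + C = 166 - j6.809e+04 Ω = 6.809e+04∠-89.9° Ω.
Step 4 — Source phasor: V = 5.58∠-108.0° V = -1.724 - j5.307 V.
Step 5 — Ohm's law: I = V / Z_total = (-1.724 - j5.307) / (166 - j6.809e+04) = 7.788e-05 - j2.551e-05 A.
Step 6 — Convert to polar: |I| = 8.195e-05 A, ∠I = -18.1°.

I = 8.195e-05∠-18.1° A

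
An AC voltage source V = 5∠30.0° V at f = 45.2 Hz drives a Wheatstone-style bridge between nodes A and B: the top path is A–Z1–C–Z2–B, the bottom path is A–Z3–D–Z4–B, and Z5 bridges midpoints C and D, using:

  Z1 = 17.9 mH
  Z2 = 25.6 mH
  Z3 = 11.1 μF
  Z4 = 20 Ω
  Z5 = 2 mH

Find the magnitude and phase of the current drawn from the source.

Step 1 — Angular frequency: ω = 2π·f = 2π·45.2 = 284 rad/s.
Step 2 — Component impedances:
  Z1: Z = jωL = j·284·0.0179 = 0 + j5.084 Ω
  Z2: Z = jωL = j·284·0.0256 = 0 + j7.27 Ω
  Z3: Z = 1/(jωC) = -j/(ω·C) = 0 - j317.2 Ω
  Z4: Z = R = 20 Ω
  Z5: Z = jωL = j·284·0.002 = 0 + j0.568 Ω
Step 3 — Bridge requires nodal analysis (the Z5 bridge couples midpoints C and D, so the two paths cannot be reduced to a simple series/parallel combination). Setting node B to ground and injecting 1 A at node A, the 3-node admittance system at A, C, D solves to V_A = Z_AB = 2.285 + j11.54 Ω = 11.77∠78.8° Ω.
Step 4 — Source phasor: V = 5∠30.0° V = 4.33 + j2.5 V.
Step 5 — Ohm's law: I = V / Z_total = (4.33 + j2.5) / (2.285 + j11.54) = 0.2799 - j0.3198 A.
Step 6 — Convert to polar: |I| = 0.425 A, ∠I = -48.8°.

I = 0.425∠-48.8° A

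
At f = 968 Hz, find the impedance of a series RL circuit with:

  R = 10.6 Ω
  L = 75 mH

Step 1 — Angular frequency: ω = 2π·f = 2π·968 = 6082 rad/s.
Step 2 — Component impedances:
  R: Z = R = 10.6 Ω
  L: Z = jωL = j·6082·0.075 = 0 + j456.2 Ω
Step 3 — Series combination: Z_total = R + L = 10.6 + j456.2 Ω = 456.3∠88.7° Ω.

Z = 10.6 + j456.2 Ω = 456.3∠88.7° Ω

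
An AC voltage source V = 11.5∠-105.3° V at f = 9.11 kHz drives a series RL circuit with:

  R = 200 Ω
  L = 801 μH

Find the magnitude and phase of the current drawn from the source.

Step 1 — Angular frequency: ω = 2π·f = 2π·9110 = 5.724e+04 rad/s.
Step 2 — Component impedances:
  R: Z = R = 200 Ω
  L: Z = jωL = j·5.724e+04·0.000801 = 0 + j45.85 Ω
Step 3 — Series combination: Z_total = R + L = 200 + j45.85 Ω = 205.2∠12.9° Ω.
Step 4 — Source phasor: V = 11.5∠-105.3° V = -3.035 - j11.09 V.
Step 5 — Ohm's law: I = V / Z_total = (-3.035 - j11.09) / (200 + j45.85) = -0.02649 - j0.04939 A.
Step 6 — Convert to polar: |I| = 0.05605 A, ∠I = -118.2°.

I = 0.05605∠-118.2° A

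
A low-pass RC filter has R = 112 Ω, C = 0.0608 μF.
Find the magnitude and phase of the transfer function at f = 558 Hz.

Step 1 — Angular frequency: ω = 2π·558 = 3506 rad/s.
Step 2 — Transfer function: H(jω) = 1/(1 + jωRC).
Step 3 — Denominator: 1 + jωRC = 1 + j·3506·112·6.08e-08 = 1 + j0.02387.
Step 4 — H = 0.9994 - j0.02386.
Step 5 — Magnitude: |H| = 0.9997 (-0.0 dB); phase: φ = -1.4°.

|H| = 0.9997 (-0.0 dB), φ = -1.4°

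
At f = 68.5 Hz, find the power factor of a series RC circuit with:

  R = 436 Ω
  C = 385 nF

Step 1 — Angular frequency: ω = 2π·f = 2π·68.5 = 430.4 rad/s.
Step 2 — Component impedances:
  R: Z = R = 436 Ω
  C: Z = 1/(jωC) = -j/(ω·C) = 0 - j6035 Ω
Step 3 — Series combination: Z_total = R + C = 436 - j6035 Ω = 6051∠-85.9° Ω.
Step 4 — Power factor: PF = cos(φ) = Re(Z)/|Z| = 436/6050.6 = 0.07206.
Step 5 — Type: Im(Z) = -6035 ⇒ leading (phase φ = -85.9°).

PF = 0.07206 (leading, φ = -85.9°)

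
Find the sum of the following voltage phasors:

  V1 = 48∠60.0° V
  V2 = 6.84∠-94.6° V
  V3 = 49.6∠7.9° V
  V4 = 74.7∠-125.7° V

Step 1 — Convert each phasor to rectangular form:
  V1 = 48·(cos(60.0°) + j·sin(60.0°)) = 24 + j41.57 V
  V2 = 6.84·(cos(-94.6°) + j·sin(-94.6°)) = -0.5486 - j6.818 V
  V3 = 49.6·(cos(7.9°) + j·sin(7.9°)) = 49.13 + j6.817 V
  V4 = 74.7·(cos(-125.7°) + j·sin(-125.7°)) = -43.59 - j60.66 V
Step 2 — Sum components: V_total = 28.99 - j19.09 V.
Step 3 — Convert to polar: |V_total| = 34.71 V, ∠V_total = -33.4°.

V_total = 34.71∠-33.4° V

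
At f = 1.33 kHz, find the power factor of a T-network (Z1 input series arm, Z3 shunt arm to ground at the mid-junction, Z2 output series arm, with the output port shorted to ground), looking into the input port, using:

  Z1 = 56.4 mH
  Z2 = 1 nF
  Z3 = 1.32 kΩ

Step 1 — Angular frequency: ω = 2π·f = 2π·1330 = 8357 rad/s.
Step 2 — Component impedances:
  Z1: Z = jωL = j·8357·0.0564 = 0 + j471.3 Ω
  Z2: Z = 1/(jωC) = -j/(ω·C) = 0 - j1.197e+05 Ω
  Z3: Z = R = 1320 Ω
Step 3 — With the output port shorted to ground, the output series arm Z2 runs from the junction to ground; the shunt arm Z3 also runs from the junction to ground. They appear in parallel: Z3 || Z2 = 1320 - j14.56 Ω.
Step 4 — Series with input arm Z1: Z_in = Z1 + (Z3 || Z2) = 1320 + j456.8 Ω = 1397∠19.1° Ω.
Step 5 — Power factor: PF = cos(φ) = Re(Z)/|Z| = 1319.8/1396.6 = 0.945.
Step 6 — Type: Im(Z) = 456.8 ⇒ lagging (phase φ = 19.1°).

PF = 0.945 (lagging, φ = 19.1°)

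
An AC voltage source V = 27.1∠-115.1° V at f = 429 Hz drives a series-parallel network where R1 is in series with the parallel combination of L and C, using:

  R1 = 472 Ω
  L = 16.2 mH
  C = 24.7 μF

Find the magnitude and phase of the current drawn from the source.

Step 1 — Angular frequency: ω = 2π·f = 2π·429 = 2695 rad/s.
Step 2 — Component impedances:
  R1: Z = R = 472 Ω
  L: Z = jωL = j·2695·0.0162 = 0 + j43.67 Ω
  C: Z = 1/(jωC) = -j/(ω·C) = 0 - j15.02 Ω
Step 3 — Parallel branch: L || C = 1/(1/L + 1/C) = 0 - j22.89 Ω.
Step 4 — Series with R1: Z_total = R1 + (L || C) = 472 - j22.89 Ω = 472.6∠-2.8° Ω.
Step 5 — Source phasor: V = 27.1∠-115.1° V = -11.5 - j24.54 V.
Step 6 — Ohm's law: I = V / Z_total = (-11.5 - j24.54) / (472 - j22.89) = -0.02178 - j0.05305 A.
Step 7 — Convert to polar: |I| = 0.05735 A, ∠I = -112.3°.

I = 0.05735∠-112.3° A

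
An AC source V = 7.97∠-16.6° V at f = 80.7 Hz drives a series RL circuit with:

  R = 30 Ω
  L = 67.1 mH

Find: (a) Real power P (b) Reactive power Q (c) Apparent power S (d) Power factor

Step 1 — Angular frequency: ω = 2π·f = 2π·80.7 = 507.1 rad/s.
Step 2 — Component impedances:
  R: Z = R = 30 Ω
  L: Z = jωL = j·507.1·0.0671 = 0 + j34.02 Ω
Step 3 — Series combination: Z_total = R + L = 30 + j34.02 Ω = 45.36∠48.6° Ω.
Step 4 — Source phasor: V = 7.97∠-16.6° V = 7.638 - j2.277 V.
Step 5 — Current: I = V / Z = 0.07371 - j0.1595 A = 0.1757∠-65.2° A.
Step 6 — Complex power: S = V·I* = 0.9261 + j1.05 VA.
Step 7 — Real power: P = Re(S) = 0.9261 W.
Step 8 — Reactive power: Q = Im(S) = 1.05 VAR.
Step 9 — Apparent power: |S| = 1.4 VA.
Step 10 — Power factor: PF = P/|S| = 0.6614 (lagging).

(a) P = 0.9261 W  (b) Q = 1.05 VAR  (c) S = 1.4 VA  (d) PF = 0.6614 (lagging)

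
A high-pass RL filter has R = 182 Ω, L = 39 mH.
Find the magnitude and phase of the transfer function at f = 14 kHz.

Step 1 — Angular frequency: ω = 2π·1.4e+04 = 8.796e+04 rad/s.
Step 2 — Transfer function: H(jω) = jωL/(R + jωL).
Step 3 — Numerator jωL = j·3431; denominator R + jωL = 182 + j3431.
Step 4 — H = 0.9972 + j0.0529.
Step 5 — Magnitude: |H| = 0.9986 (-0.0 dB); phase: φ = 3.0°.

|H| = 0.9986 (-0.0 dB), φ = 3.0°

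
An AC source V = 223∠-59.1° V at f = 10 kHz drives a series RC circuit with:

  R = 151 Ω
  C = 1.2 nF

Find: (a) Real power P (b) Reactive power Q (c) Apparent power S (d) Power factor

Step 1 — Angular frequency: ω = 2π·f = 2π·1e+04 = 6.283e+04 rad/s.
Step 2 — Component impedances:
  R: Z = R = 151 Ω
  C: Z = 1/(jωC) = -j/(ω·C) = 0 - j1.326e+04 Ω
Step 3 — Series combination: Z_total = R + C = 151 - j1.326e+04 Ω = 1.326e+04∠-89.3° Ω.
Step 4 — Source phasor: V = 223∠-59.1° V = 114.5 - j191.3 V.
Step 5 — Current: I = V / Z = 0.01452 + j0.008469 A = 0.01681∠30.2° A.
Step 6 — Complex power: S = V·I* = 0.04268 - j3.749 VA.
Step 7 — Real power: P = Re(S) = 0.04268 W.
Step 8 — Reactive power: Q = Im(S) = -3.749 VAR.
Step 9 — Apparent power: |S| = 3.749 VA.
Step 10 — Power factor: PF = P/|S| = 0.01138 (leading).

(a) P = 0.04268 W  (b) Q = -3.749 VAR  (c) S = 3.749 VA  (d) PF = 0.01138 (leading)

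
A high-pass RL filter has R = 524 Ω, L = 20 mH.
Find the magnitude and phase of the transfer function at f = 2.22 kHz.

Step 1 — Angular frequency: ω = 2π·2220 = 1.395e+04 rad/s.
Step 2 — Transfer function: H(jω) = jωL/(R + jωL).
Step 3 — Numerator jωL = j·279; denominator R + jωL = 524 + j279.
Step 4 — H = 0.2208 + j0.4148.
Step 5 — Magnitude: |H| = 0.4699 (-6.6 dB); phase: φ = 62.0°.

|H| = 0.4699 (-6.6 dB), φ = 62.0°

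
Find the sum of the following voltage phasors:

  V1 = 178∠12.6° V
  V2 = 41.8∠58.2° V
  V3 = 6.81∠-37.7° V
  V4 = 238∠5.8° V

Step 1 — Convert each phasor to rectangular form:
  V1 = 178·(cos(12.6°) + j·sin(12.6°)) = 173.7 + j38.83 V
  V2 = 41.8·(cos(58.2°) + j·sin(58.2°)) = 22.03 + j35.53 V
  V3 = 6.81·(cos(-37.7°) + j·sin(-37.7°)) = 5.388 - j4.164 V
  V4 = 238·(cos(5.8°) + j·sin(5.8°)) = 236.8 + j24.05 V
Step 2 — Sum components: V_total = 437.9 + j94.24 V.
Step 3 — Convert to polar: |V_total| = 447.9 V, ∠V_total = 12.1°.

V_total = 447.9∠12.1° V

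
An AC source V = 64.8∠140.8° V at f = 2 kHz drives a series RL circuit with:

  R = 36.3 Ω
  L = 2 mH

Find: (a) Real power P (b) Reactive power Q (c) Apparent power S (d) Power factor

Step 1 — Angular frequency: ω = 2π·f = 2π·2000 = 1.257e+04 rad/s.
Step 2 — Component impedances:
  R: Z = R = 36.3 Ω
  L: Z = jωL = j·1.257e+04·0.002 = 0 + j25.13 Ω
Step 3 — Series combination: Z_total = R + L = 36.3 + j25.13 Ω = 44.15∠34.7° Ω.
Step 4 — Source phasor: V = 64.8∠140.8° V = -50.22 + j40.96 V.
Step 5 — Current: I = V / Z = -0.4071 + j1.41 A = 1.468∠106.1° A.
Step 6 — Complex power: S = V·I* = 78.19 + j54.14 VA.
Step 7 — Real power: P = Re(S) = 78.19 W.
Step 8 — Reactive power: Q = Im(S) = 54.14 VAR.
Step 9 — Apparent power: |S| = 95.11 VA.
Step 10 — Power factor: PF = P/|S| = 0.8222 (lagging).

(a) P = 78.19 W  (b) Q = 54.14 VAR  (c) S = 95.11 VA  (d) PF = 0.8222 (lagging)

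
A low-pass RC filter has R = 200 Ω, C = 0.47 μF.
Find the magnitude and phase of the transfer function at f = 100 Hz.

Step 1 — Angular frequency: ω = 2π·100 = 628.3 rad/s.
Step 2 — Transfer function: H(jω) = 1/(1 + jωRC).
Step 3 — Denominator: 1 + jωRC = 1 + j·628.3·200·4.7e-07 = 1 + j0.05906.
Step 4 — H = 0.9965 - j0.05886.
Step 5 — Magnitude: |H| = 0.9983 (-0.0 dB); phase: φ = -3.4°.

|H| = 0.9983 (-0.0 dB), φ = -3.4°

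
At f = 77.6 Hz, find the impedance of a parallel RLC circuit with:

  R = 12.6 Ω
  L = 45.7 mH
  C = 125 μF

Step 1 — Angular frequency: ω = 2π·f = 2π·77.6 = 487.6 rad/s.
Step 2 — Component impedances:
  R: Z = R = 12.6 Ω
  L: Z = jωL = j·487.6·0.0457 = 0 + j22.28 Ω
  C: Z = 1/(jωC) = -j/(ω·C) = 0 - j16.41 Ω
Step 3 — Parallel combination: 1/Z_total = 1/R + 1/L + 1/C; Z_total = 12.1 - j2.451 Ω = 12.35∠-11.4° Ω.

Z = 12.1 - j2.451 Ω = 12.35∠-11.4° Ω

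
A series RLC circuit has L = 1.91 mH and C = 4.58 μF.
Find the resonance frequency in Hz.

Step 1 — Resonance condition Im(Z)=0 gives ω₀ = 1/√(LC).
Step 2 — ω₀ = 1/√(0.00191·4.58e-06) = 1.069e+04 rad/s.
Step 3 — f₀ = ω₀/(2π) = 1702 Hz.

f₀ = 1702 Hz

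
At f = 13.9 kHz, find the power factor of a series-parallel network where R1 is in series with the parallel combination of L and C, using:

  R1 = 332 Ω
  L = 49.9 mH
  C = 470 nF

Step 1 — Angular frequency: ω = 2π·f = 2π·1.39e+04 = 8.734e+04 rad/s.
Step 2 — Component impedances:
  R1: Z = R = 332 Ω
  L: Z = jωL = j·8.734e+04·0.0499 = 0 + j4358 Ω
  C: Z = 1/(jωC) = -j/(ω·C) = 0 - j24.36 Ω
Step 3 — Parallel branch: L || C = 1/(1/L + 1/C) = 0 - j24.5 Ω.
Step 4 — Series with R1: Z_total = R1 + (L || C) = 332 - j24.5 Ω = 332.9∠-4.2° Ω.
Step 5 — Power factor: PF = cos(φ) = Re(Z)/|Z| = 332/332.9 = 0.9973.
Step 6 — Type: Im(Z) = -24.5 ⇒ leading (phase φ = -4.2°).

PF = 0.9973 (leading, φ = -4.2°)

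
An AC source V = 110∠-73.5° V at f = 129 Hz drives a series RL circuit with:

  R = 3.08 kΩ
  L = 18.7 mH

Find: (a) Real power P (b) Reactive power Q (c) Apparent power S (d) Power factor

Step 1 — Angular frequency: ω = 2π·f = 2π·129 = 810.5 rad/s.
Step 2 — Component impedances:
  R: Z = R = 3080 Ω
  L: Z = jωL = j·810.5·0.0187 = 0 + j15.16 Ω
Step 3 — Series combination: Z_total = R + L = 3080 + j15.16 Ω = 3080∠0.3° Ω.
Step 4 — Source phasor: V = 110∠-73.5° V = 31.24 - j105.5 V.
Step 5 — Current: I = V / Z = 0.009975 - j0.03429 A = 0.03571∠-73.8° A.
Step 6 — Complex power: S = V·I* = 3.928 + j0.01933 VA.
Step 7 — Real power: P = Re(S) = 3.928 W.
Step 8 — Reactive power: Q = Im(S) = 0.01933 VAR.
Step 9 — Apparent power: |S| = 3.929 VA.
Step 10 — Power factor: PF = P/|S| = 1 (lagging).

(a) P = 3.928 W  (b) Q = 0.01933 VAR  (c) S = 3.929 VA  (d) PF = 1 (lagging)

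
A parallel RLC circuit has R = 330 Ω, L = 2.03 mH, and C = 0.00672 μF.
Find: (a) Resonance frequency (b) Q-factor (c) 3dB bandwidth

Step 1 — Resonance: ω₀ = 1/√(LC) = 1/√(0.00203·6.72e-09) = 2.707e+05 rad/s.
Step 2 — f₀ = ω₀/(2π) = 4.309e+04 Hz.
Step 3 — Parallel Q: Q = R/(ω₀L) = 330/(2.707e+05·0.00203) = 0.6004.
Step 4 — Bandwidth: Δω = ω₀/Q = 4.509e+05 rad/s; BW = Δω/(2π) = 7.177e+04 Hz.

(a) f₀ = 4.309e+04 Hz  (b) Q = 0.6004  (c) BW = 7.177e+04 Hz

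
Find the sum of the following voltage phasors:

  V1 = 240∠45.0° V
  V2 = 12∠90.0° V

Step 1 — Convert each phasor to rectangular form:
  V1 = 240·(cos(45.0°) + j·sin(45.0°)) = 169.7 + j169.7 V
  V2 = 12·(cos(90.0°) + j·sin(90.0°)) = 0 + j12 V
Step 2 — Sum components: V_total = 169.7 + j181.7 V.
Step 3 — Convert to polar: |V_total| = 248.6 V, ∠V_total = 47.0°.

V_total = 248.6∠47.0° V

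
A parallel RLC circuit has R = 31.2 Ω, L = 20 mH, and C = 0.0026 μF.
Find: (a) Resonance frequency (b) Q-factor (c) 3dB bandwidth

Step 1 — Resonance: ω₀ = 1/√(LC) = 1/√(0.02·2.6e-09) = 1.387e+05 rad/s.
Step 2 — f₀ = ω₀/(2π) = 2.207e+04 Hz.
Step 3 — Parallel Q: Q = R/(ω₀L) = 31.2/(1.387e+05·0.02) = 0.01125.
Step 4 — Bandwidth: Δω = ω₀/Q = 1.233e+07 rad/s; BW = Δω/(2π) = 1.962e+06 Hz.

(a) f₀ = 2.207e+04 Hz  (b) Q = 0.01125  (c) BW = 1.962e+06 Hz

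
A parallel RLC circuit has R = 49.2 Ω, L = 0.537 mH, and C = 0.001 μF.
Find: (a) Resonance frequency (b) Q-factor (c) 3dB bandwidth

Step 1 — Resonance: ω₀ = 1/√(LC) = 1/√(0.000537·1e-09) = 1.365e+06 rad/s.
Step 2 — f₀ = ω₀/(2π) = 2.172e+05 Hz.
Step 3 — Parallel Q: Q = R/(ω₀L) = 49.2/(1.365e+06·0.000537) = 0.06714.
Step 4 — Bandwidth: Δω = ω₀/Q = 2.033e+07 rad/s; BW = Δω/(2π) = 3.235e+06 Hz.

(a) f₀ = 2.172e+05 Hz  (b) Q = 0.06714  (c) BW = 3.235e+06 Hz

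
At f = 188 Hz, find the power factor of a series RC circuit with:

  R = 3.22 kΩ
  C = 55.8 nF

Step 1 — Angular frequency: ω = 2π·f = 2π·188 = 1181 rad/s.
Step 2 — Component impedances:
  R: Z = R = 3220 Ω
  C: Z = 1/(jωC) = -j/(ω·C) = 0 - j1.517e+04 Ω
Step 3 — Series combination: Z_total = R + C = 3220 - j1.517e+04 Ω = 1.551e+04∠-78.0° Ω.
Step 4 — Power factor: PF = cos(φ) = Re(Z)/|Z| = 3220/1.551e+04 = 0.2076.
Step 5 — Type: Im(Z) = -1.517e+04 ⇒ leading (phase φ = -78.0°).

PF = 0.2076 (leading, φ = -78.0°)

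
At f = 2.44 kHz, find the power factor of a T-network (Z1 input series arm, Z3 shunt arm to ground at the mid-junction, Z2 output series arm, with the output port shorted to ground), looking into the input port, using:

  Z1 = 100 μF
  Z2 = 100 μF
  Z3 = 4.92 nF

Step 1 — Angular frequency: ω = 2π·f = 2π·2440 = 1.533e+04 rad/s.
Step 2 — Component impedances:
  Z1: Z = 1/(jωC) = -j/(ω·C) = 0 - j0.6523 Ω
  Z2: Z = 1/(jωC) = -j/(ω·C) = 0 - j0.6523 Ω
  Z3: Z = 1/(jωC) = -j/(ω·C) = 0 - j1.326e+04 Ω
Step 3 — With the output port shorted to ground, the output series arm Z2 runs from the junction to ground; the shunt arm Z3 also runs from the junction to ground. They appear in parallel: Z3 || Z2 = 0 - j0.6522 Ω.
Step 4 — Series with input arm Z1: Z_in = Z1 + (Z3 || Z2) = 0 - j1.305 Ω = 1.305∠-90.0° Ω.
Step 5 — Power factor: PF = cos(φ) = Re(Z)/|Z| = 0/1.305 = 0.
Step 6 — Type: Im(Z) = -1.305 ⇒ leading (phase φ = -90.0°).

PF = 0 (leading, φ = -90.0°)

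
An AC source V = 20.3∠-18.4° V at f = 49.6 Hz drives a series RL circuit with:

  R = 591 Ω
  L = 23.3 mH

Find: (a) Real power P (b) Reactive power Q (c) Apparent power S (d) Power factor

Step 1 — Angular frequency: ω = 2π·f = 2π·49.6 = 311.6 rad/s.
Step 2 — Component impedances:
  R: Z = R = 591 Ω
  L: Z = jωL = j·311.6·0.0233 = 0 + j7.261 Ω
Step 3 — Series combination: Z_total = R + L = 591 + j7.261 Ω = 591∠0.7° Ω.
Step 4 — Source phasor: V = 20.3∠-18.4° V = 19.26 - j6.408 V.
Step 5 — Current: I = V / Z = 0.03245 - j0.01124 A = 0.03435∠-19.1° A.
Step 6 — Complex power: S = V·I* = 0.6972 + j0.008566 VA.
Step 7 — Real power: P = Re(S) = 0.6972 W.
Step 8 — Reactive power: Q = Im(S) = 0.008566 VAR.
Step 9 — Apparent power: |S| = 0.6972 VA.
Step 10 — Power factor: PF = P/|S| = 0.9999 (lagging).

(a) P = 0.6972 W  (b) Q = 0.008566 VAR  (c) S = 0.6972 VA  (d) PF = 0.9999 (lagging)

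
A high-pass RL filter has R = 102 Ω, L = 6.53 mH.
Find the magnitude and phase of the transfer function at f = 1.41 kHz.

Step 1 — Angular frequency: ω = 2π·1410 = 8859 rad/s.
Step 2 — Transfer function: H(jω) = jωL/(R + jωL).
Step 3 — Numerator jωL = j·57.85; denominator R + jωL = 102 + j57.85.
Step 4 — H = 0.2434 + j0.4291.
Step 5 — Magnitude: |H| = 0.4933 (-6.1 dB); phase: φ = 60.4°.

|H| = 0.4933 (-6.1 dB), φ = 60.4°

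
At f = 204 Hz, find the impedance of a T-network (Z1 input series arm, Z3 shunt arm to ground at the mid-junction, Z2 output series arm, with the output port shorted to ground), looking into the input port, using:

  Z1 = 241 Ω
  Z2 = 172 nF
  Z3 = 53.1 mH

Step 1 — Angular frequency: ω = 2π·f = 2π·204 = 1282 rad/s.
Step 2 — Component impedances:
  Z1: Z = R = 241 Ω
  Z2: Z = 1/(jωC) = -j/(ω·C) = 0 - j4536 Ω
  Z3: Z = jωL = j·1282·0.0531 = 0 + j68.06 Ω
Step 3 — With the output port shorted to ground, the output series arm Z2 runs from the junction to ground; the shunt arm Z3 also runs from the junction to ground. They appear in parallel: Z3 || Z2 = 0 + j69.1 Ω.
Step 4 — Series with input arm Z1: Z_in = Z1 + (Z3 || Z2) = 241 + j69.1 Ω = 250.7∠16.0° Ω.

Z = 241 + j69.1 Ω = 250.7∠16.0° Ω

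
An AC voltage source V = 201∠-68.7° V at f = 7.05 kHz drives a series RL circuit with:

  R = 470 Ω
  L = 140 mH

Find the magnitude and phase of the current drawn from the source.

Step 1 — Angular frequency: ω = 2π·f = 2π·7050 = 4.43e+04 rad/s.
Step 2 — Component impedances:
  R: Z = R = 470 Ω
  L: Z = jωL = j·4.43e+04·0.14 = 0 + j6202 Ω
Step 3 — Series combination: Z_total = R + L = 470 + j6202 Ω = 6219∠85.7° Ω.
Step 4 — Source phasor: V = 201∠-68.7° V = 73.01 - j187.3 V.
Step 5 — Ohm's law: I = V / Z_total = (73.01 - j187.3) / (470 + j6202) = -0.02914 - j0.01398 A.
Step 6 — Convert to polar: |I| = 0.03232 A, ∠I = -154.4°.

I = 0.03232∠-154.4° A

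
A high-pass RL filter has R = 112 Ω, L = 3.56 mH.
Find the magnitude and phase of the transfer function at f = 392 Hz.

Step 1 — Angular frequency: ω = 2π·392 = 2463 rad/s.
Step 2 — Transfer function: H(jω) = jωL/(R + jωL).
Step 3 — Numerator jωL = j·8.768; denominator R + jωL = 112 + j8.768.
Step 4 — H = 0.006092 + j0.07781.
Step 5 — Magnitude: |H| = 0.07805 (-22.2 dB); phase: φ = 85.5°.

|H| = 0.07805 (-22.2 dB), φ = 85.5°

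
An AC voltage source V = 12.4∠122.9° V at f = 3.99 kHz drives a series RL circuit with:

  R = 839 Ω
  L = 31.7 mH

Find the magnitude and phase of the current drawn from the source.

Step 1 — Angular frequency: ω = 2π·f = 2π·3990 = 2.507e+04 rad/s.
Step 2 — Component impedances:
  R: Z = R = 839 Ω
  L: Z = jωL = j·2.507e+04·0.0317 = 0 + j794.7 Ω
Step 3 — Series combination: Z_total = R + L = 839 + j794.7 Ω = 1156∠43.4° Ω.
Step 4 — Source phasor: V = 12.4∠122.9° V = -6.735 + j10.41 V.
Step 5 — Ohm's law: I = V / Z_total = (-6.735 + j10.41) / (839 + j794.7) = 0.001964 + j0.01055 A.
Step 6 — Convert to polar: |I| = 0.01073 A, ∠I = 79.5°.

I = 0.01073∠79.5° A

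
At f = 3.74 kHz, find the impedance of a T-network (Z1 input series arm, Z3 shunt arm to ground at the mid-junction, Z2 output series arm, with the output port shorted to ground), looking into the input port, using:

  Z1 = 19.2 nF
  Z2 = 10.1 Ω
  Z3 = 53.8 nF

Step 1 — Angular frequency: ω = 2π·f = 2π·3740 = 2.35e+04 rad/s.
Step 2 — Component impedances:
  Z1: Z = 1/(jωC) = -j/(ω·C) = 0 - j2216 Ω
  Z2: Z = R = 10.1 Ω
  Z3: Z = 1/(jωC) = -j/(ω·C) = 0 - j791 Ω
Step 3 — With the output port shorted to ground, the output series arm Z2 runs from the junction to ground; the shunt arm Z3 also runs from the junction to ground. They appear in parallel: Z3 || Z2 = 10.1 - j0.1289 Ω.
Step 4 — Series with input arm Z1: Z_in = Z1 + (Z3 || Z2) = 10.1 - j2217 Ω = 2217∠-89.7° Ω.

Z = 10.1 - j2217 Ω = 2217∠-89.7° Ω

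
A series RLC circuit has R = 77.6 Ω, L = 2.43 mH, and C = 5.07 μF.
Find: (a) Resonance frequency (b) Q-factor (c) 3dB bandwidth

Step 1 — Resonance condition Im(Z)=0 gives ω₀ = 1/√(LC).
Step 2 — ω₀ = 1/√(0.00243·5.07e-06) = 9009 rad/s.
Step 3 — f₀ = ω₀/(2π) = 1434 Hz.
Step 4 — Series Q: Q = ω₀L/R = 9009·0.00243/77.6 = 0.2821.
Step 5 — 3dB bandwidth: Δω = ω₀/Q = 3.193e+04 rad/s; BW = Δω/(2π) = 5082 Hz.

(a) f₀ = 1434 Hz  (b) Q = 0.2821  (c) BW = 5082 Hz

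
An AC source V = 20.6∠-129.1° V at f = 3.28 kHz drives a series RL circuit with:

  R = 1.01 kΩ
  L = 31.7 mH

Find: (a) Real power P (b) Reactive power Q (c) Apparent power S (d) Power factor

Step 1 — Angular frequency: ω = 2π·f = 2π·3280 = 2.061e+04 rad/s.
Step 2 — Component impedances:
  R: Z = R = 1010 Ω
  L: Z = jωL = j·2.061e+04·0.0317 = 0 + j653.3 Ω
Step 3 — Series combination: Z_total = R + L = 1010 + j653.3 Ω = 1203∠32.9° Ω.
Step 4 — Source phasor: V = 20.6∠-129.1° V = -12.99 - j15.99 V.
Step 5 — Current: I = V / Z = -0.01629 - j0.005293 A = 0.01713∠-162.0° A.
Step 6 — Complex power: S = V·I* = 0.2962 + j0.1916 VA.
Step 7 — Real power: P = Re(S) = 0.2962 W.
Step 8 — Reactive power: Q = Im(S) = 0.1916 VAR.
Step 9 — Apparent power: |S| = 0.3528 VA.
Step 10 — Power factor: PF = P/|S| = 0.8397 (lagging).

(a) P = 0.2962 W  (b) Q = 0.1916 VAR  (c) S = 0.3528 VA  (d) PF = 0.8397 (lagging)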